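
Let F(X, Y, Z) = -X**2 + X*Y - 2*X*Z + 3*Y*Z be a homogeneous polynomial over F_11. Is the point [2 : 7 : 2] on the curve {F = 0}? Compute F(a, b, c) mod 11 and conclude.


F(2,7,2) ≡ 0 (mod 11); P is on the curve.

Evaluate F(2, 7, 2) term-by-term (mod 11).
  -X**2 ↦ -1·4·1·1 = -4
  X*Y ↦ 1·2·7·1 = 14
  -2*X*Z ↦ -2·2·1·2 = -8
  3*Y*Z ↦ 3·1·7·2 = 42
Sum: F(2, 7, 2) = (-4) + (14) + (-8) + (42) = 44.
Reducing mod 11: 44 ≡ 0 (mod 11).
Since F(a, b, c) ≡ 0 (mod 11), P lies on the curve.


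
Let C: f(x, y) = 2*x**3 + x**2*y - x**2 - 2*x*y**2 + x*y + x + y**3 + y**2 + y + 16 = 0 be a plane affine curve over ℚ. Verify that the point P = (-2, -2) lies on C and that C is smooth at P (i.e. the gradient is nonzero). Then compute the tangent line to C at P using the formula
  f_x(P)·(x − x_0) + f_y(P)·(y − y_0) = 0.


Tangent line at P: 27*x - 5*y + 44 = 0.

Step 1: f(-2, -2) = 0, so P lies on C.
Step 2: partial derivatives
  f_x(x, y) = 6*x**2 + 2*x*y - 2*x - 2*y**2 + y + 1, f_y(x, y) = x**2 - 4*x*y + x + 3*y**2 + 2*y + 1.
  f_x(P) = 27, f_y(P) = -5 (gradient nonzero, so P is smooth).
Step 3: tangent line at P: 27·(x − -2) + -5·(y − -2) = 0.
Expanding: 27*x - 5*y + 44 = 0.


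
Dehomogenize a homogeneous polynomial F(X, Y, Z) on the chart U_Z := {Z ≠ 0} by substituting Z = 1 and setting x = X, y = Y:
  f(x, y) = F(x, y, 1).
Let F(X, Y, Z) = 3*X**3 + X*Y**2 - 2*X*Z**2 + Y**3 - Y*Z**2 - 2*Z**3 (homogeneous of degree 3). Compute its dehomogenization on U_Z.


f(x, y) = 3*x**3 + x*y**2 - 2*x + y**3 - y - 2

On U_Z we set Z = 1. Each monomial c·X^i·Y^j·Z^k in F becomes c·x^i·y^j·1^k = c·x^i·y^j.
Substituting Z = 1: F(X, Y, 1) = 3*x**3 + x*y**2 - 2*x + y**3 - y - 2.
Note: deg(f) ≤ deg(F) = 3; strict inequality happens when F is divisible by Z (lost terms).


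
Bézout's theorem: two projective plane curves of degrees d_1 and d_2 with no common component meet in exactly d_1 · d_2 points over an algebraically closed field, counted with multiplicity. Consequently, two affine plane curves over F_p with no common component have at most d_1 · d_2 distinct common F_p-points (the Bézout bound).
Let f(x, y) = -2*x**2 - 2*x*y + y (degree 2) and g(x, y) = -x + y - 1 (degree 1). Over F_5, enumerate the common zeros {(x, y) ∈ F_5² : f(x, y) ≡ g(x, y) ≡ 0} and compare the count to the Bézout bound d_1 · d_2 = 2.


Common zeros: ∅; count = 0; Bézout bound = 2.

deg(f) = 2, deg(g) = 1, so Bézout bound = 2.
Scan x ∈ F_5. For each x, list the y ∈ F_5 with f(x, y) ≡ 0 and those with g(x, y) ≡ 0 (mod 5); the common zeros in that column are the intersection.
  x = 0: f ≡ 0 at y ∈ {0}; g ≡ 0 at y ∈ {1}; common: ∅.
  x = 1: f ≡ 0 at y ∈ {3}; g ≡ 0 at y ∈ {2}; common: ∅.
  x = 2: f ≡ 0 at y ∈ {4}; g ≡ 0 at y ∈ {3}; common: ∅.
  x = 3: f ≡ 0 at y ∈ ∅; g ≡ 0 at y ∈ {4}; common: ∅.
  x = 4: f ≡ 0 at y ∈ {4}; g ≡ 0 at y ∈ {0}; common: ∅.
Collecting: common zeros = ∅, so the count is 0.
Comparison with the Bézout bound: 0 ≤ 2 = deg(f)·deg(g), as expected for curves with no common component (the affine F_5-count falls short of the bound because intersections may lie at infinity, over extension fields, or carry multiplicity).


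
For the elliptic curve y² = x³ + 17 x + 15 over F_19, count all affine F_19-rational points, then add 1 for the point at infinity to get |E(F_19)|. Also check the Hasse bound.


Affine points = {(2, 0), (3, 6), (3, 13), (5, 4), (5, 15), (8, 6), (8, 13), (9, 2), (9, 17), (10, 8), (10, 11), (12, 3), (12, 16), (13, 1), (13, 18), (15, 4), (15, 15), (17, 7), (17, 12), (18, 4), (18, 15)}; affine count = 21; |E(F_19)| = 22.

Discriminant check: Δ ∝ 4a³ + 27b² = 4·17³ + 27·15² = 4·4913 + 27·225 ≡ 1 (mod 19). Nonzero ⇒ E is nonsingular.
For each x ∈ F_19, compute rhs = x³ + 17·x + 15 mod 19, then count y ∈ F_19 with y² ≡ rhs.
  x = 0: rhs = 15, matching y values: none (0 points).
  x = 1: rhs = 14, matching y values: none (0 points).
  x = 2: rhs = 0, matching y values: 0 (1 points).
  x = 3: rhs = 17, matching y values: 6, 13 (2 points).
  x = 4: rhs = 14, matching y values: none (0 points).
  x = 5: rhs = 16, matching y values: 4, 15 (2 points).
  x = 6: rhs = 10, matching y values: none (0 points).
  x = 7: rhs = 2, matching y values: none (0 points).
  x = 8: rhs = 17, matching y values: 6, 13 (2 points).
  x = 9: rhs = 4, matching y values: 2, 17 (2 points).
  x = 10: rhs = 7, matching y values: 8, 11 (2 points).
  x = 11: rhs = 13, matching y values: none (0 points).
  x = 12: rhs = 9, matching y values: 3, 16 (2 points).
  x = 13: rhs = 1, matching y values: 1, 18 (2 points).
  x = 14: rhs = 14, matching y values: none (0 points).
  x = 15: rhs = 16, matching y values: 4, 15 (2 points).
  x = 16: rhs = 13, matching y values: none (0 points).
  x = 17: rhs = 11, matching y values: 7, 12 (2 points).
  x = 18: rhs = 16, matching y values: 4, 15 (2 points).
Total affine count: 21.
Full point count |E(F_19)| = 21 + 1 = 22.
Hasse bound: |22 − (19+1)| = |2| = 2 ≤ 2√19 ≈ 8.7178 ✓.


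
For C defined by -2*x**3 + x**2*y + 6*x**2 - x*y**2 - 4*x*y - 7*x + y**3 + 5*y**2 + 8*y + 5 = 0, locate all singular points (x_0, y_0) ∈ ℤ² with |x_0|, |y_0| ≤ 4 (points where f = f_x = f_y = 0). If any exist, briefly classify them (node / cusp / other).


Singular points: {(1, -1)}; classification: node.

Compute partial derivatives:
  f_x = -6*x**2 + 2*x*y + 12*x - y**2 - 4*y - 7.
  f_y = x**2 - 2*x*y - 4*x + 3*y**2 + 10*y + 8.
Scan x_0 ∈ {−4, ..., 4}. For each x_0, f_y(x_0, y) is a polynomial in y; find its integer roots y ∈ {−4, ..., 4}, then test f_x and f at those candidates.
  x = -4: f_y(-4, y) = 3*y**2 + 18*y + 40; no integer root y with |y| ≤ 4.
  x = -3: f_y(-3, y) = 3*y**2 + 16*y + 29; no integer root y with |y| ≤ 4.
  x = -2: f_y(-2, y) = 3*y**2 + 14*y + 20; no integer root y with |y| ≤ 4.
  x = -1: f_y(-1, y) = 3*y**2 + 12*y + 13; no integer root y with |y| ≤ 4.
  x = 0: f_y(0, y) = 3*y**2 + 10*y + 8; vanishes at y ∈ {-2}. (0, -2): f_x = -3 ≠ 0.
  x = 1: f_y(1, y) = 3*y**2 + 8*y + 5; vanishes at y ∈ {-1}. (1, -1): f_x = 0, f = 0 — SINGULAR.
  x = 2: f_y(2, y) = 3*y**2 + 6*y + 4; no integer root y with |y| ≤ 4.
  x = 3: f_y(3, y) = 3*y**2 + 4*y + 5; no integer root y with |y| ≤ 4.
  x = 4: f_y(4, y) = 3*y**2 + 2*y + 8; no integer root y with |y| ≤ 4.
Only singular point on the grid: (1, -1).
Classify: substitute x = 1 + u, y = -1 + v and expand: f = -2*u**3 + u**2*v - u**2 - u*v**2 + v**3 + v**2.
No constant or linear terms (consistent with a singular point). Quadratic part: -u**2 + v**2. Cubic part: -2*u**3 + u**2*v - u*v**2 + v**3.
The quadratic part v**2 - u**2 = (v − u)(v + u) splits into two distinct linear factors, so there are two distinct tangent lines y − -1 = ±(x − 1) — this is a node (ordinary double point).
Classification: node.


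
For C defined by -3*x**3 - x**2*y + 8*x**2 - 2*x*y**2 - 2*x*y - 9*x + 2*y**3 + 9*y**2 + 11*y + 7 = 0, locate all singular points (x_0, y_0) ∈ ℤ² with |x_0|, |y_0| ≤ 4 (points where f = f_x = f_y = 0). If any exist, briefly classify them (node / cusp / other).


Singular points: {(1, -1)}; classification: cusp.

Compute partial derivatives:
  f_x = -9*x**2 - 2*x*y + 16*x - 2*y**2 - 2*y - 9.
  f_y = -x**2 - 4*x*y - 2*x + 6*y**2 + 18*y + 11.
Scan x_0 ∈ {−4, ..., 4}. For each x_0, f_y(x_0, y) is a polynomial in y; find its integer roots y ∈ {−4, ..., 4}, then test f_x and f at those candidates.
  x = -4: f_y(-4, y) = 6*y**2 + 34*y + 3; no integer root y with |y| ≤ 4.
  x = -3: f_y(-3, y) = 6*y**2 + 30*y + 8; no integer root y with |y| ≤ 4.
  x = -2: f_y(-2, y) = 6*y**2 + 26*y + 11; no integer root y with |y| ≤ 4.
  x = -1: f_y(-1, y) = 6*y**2 + 22*y + 12; vanishes at y ∈ {-3}. (-1, -3): f_x = -52 ≠ 0.
  x = 0: f_y(0, y) = 6*y**2 + 18*y + 11; no integer root y with |y| ≤ 4.
  x = 1: f_y(1, y) = 6*y**2 + 14*y + 8; vanishes at y ∈ {-1}. (1, -1): f_x = 0, f = 0 — SINGULAR.
  x = 2: f_y(2, y) = 6*y**2 + 10*y + 3; no integer root y with |y| ≤ 4.
  x = 3: f_y(3, y) = 6*y**2 + 6*y - 4; no integer root y with |y| ≤ 4.
  x = 4: f_y(4, y) = 6*y**2 + 2*y - 13; no integer root y with |y| ≤ 4.
Only singular point on the grid: (1, -1).
Classify: substitute x = 1 + u, y = -1 + v and expand: f = -3*u**3 - u**2*v - 2*u*v**2 + 2*v**3 + v**2.
No constant or linear terms (consistent with a singular point). Quadratic part: v**2. Cubic part: -3*u**3 - u**2*v - 2*u*v**2 + 2*v**3.
The quadratic part v**2 is a perfect square, so there is a single (double) tangent line v = 0, i.e. y = -1. Restricting the cubic part to that line (v = 0) leaves -3*u**3 ≠ 0, so f is not divisible by v and the branch is v² ≈ 3*u**3 to lowest order — this is a cusp.
Classification: cusp.


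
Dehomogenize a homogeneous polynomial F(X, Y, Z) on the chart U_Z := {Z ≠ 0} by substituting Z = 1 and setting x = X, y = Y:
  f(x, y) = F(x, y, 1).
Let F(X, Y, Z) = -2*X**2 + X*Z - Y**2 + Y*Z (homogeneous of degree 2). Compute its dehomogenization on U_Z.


f(x, y) = -2*x**2 + x - y**2 + y

On U_Z we set Z = 1. Each monomial c·X^i·Y^j·Z^k in F becomes c·x^i·y^j·1^k = c·x^i·y^j.
Substituting Z = 1: F(X, Y, 1) = -2*x**2 + x - y**2 + y.
Note: deg(f) ≤ deg(F) = 2; strict inequality happens when F is divisible by Z (lost terms).


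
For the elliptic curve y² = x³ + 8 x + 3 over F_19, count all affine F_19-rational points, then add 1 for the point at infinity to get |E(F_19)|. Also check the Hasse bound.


Affine points = {(3, 4), (3, 15), (4, 2), (4, 17), (5, 4), (5, 15), (6, 1), (6, 18), (8, 3), (8, 16), (9, 5), (9, 14), (10, 0), (11, 4), (11, 15), (13, 9), (13, 10), (14, 3), (14, 16), (16, 3), (16, 16), (17, 6), (17, 13)}; affine count = 23; |E(F_19)| = 24.

Discriminant check: Δ ∝ 4a³ + 27b² = 4·8³ + 27·3² = 4·512 + 27·9 ≡ 11 (mod 19). Nonzero ⇒ E is nonsingular.
For each x ∈ F_19, compute rhs = x³ + 8·x + 3 mod 19, then count y ∈ F_19 with y² ≡ rhs.
  x = 0: rhs = 3, matching y values: none (0 points).
  x = 1: rhs = 12, matching y values: none (0 points).
  x = 2: rhs = 8, matching y values: none (0 points).
  x = 3: rhs = 16, matching y values: 4, 15 (2 points).
  x = 4: rhs = 4, matching y values: 2, 17 (2 points).
  x = 5: rhs = 16, matching y values: 4, 15 (2 points).
  x = 6: rhs = 1, matching y values: 1, 18 (2 points).
  x = 7: rhs = 3, matching y values: none (0 points).
  x = 8: rhs = 9, matching y values: 3, 16 (2 points).
  x = 9: rhs = 6, matching y values: 5, 14 (2 points).
  x = 10: rhs = 0, matching y values: 0 (1 points).
  x = 11: rhs = 16, matching y values: 4, 15 (2 points).
  x = 12: rhs = 3, matching y values: none (0 points).
  x = 13: rhs = 5, matching y values: 9, 10 (2 points).
  x = 14: rhs = 9, matching y values: 3, 16 (2 points).
  x = 15: rhs = 2, matching y values: none (0 points).
  x = 16: rhs = 9, matching y values: 3, 16 (2 points).
  x = 17: rhs = 17, matching y values: 6, 13 (2 points).
  x = 18: rhs = 13, matching y values: none (0 points).
Total affine count: 23.
Full point count |E(F_19)| = 23 + 1 = 24.
Hasse bound: |24 − (19+1)| = |4| = 4 ≤ 2√19 ≈ 8.7178 ✓.


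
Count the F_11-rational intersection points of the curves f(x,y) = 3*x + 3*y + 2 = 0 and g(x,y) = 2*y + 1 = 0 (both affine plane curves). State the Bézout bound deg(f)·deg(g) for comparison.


Common zeros: {(9, 5)}; count = 1; Bézout bound = 1.

deg(f) = 1, deg(g) = 1, so Bézout bound = 1.
Scan x ∈ F_11. For each x, list the y ∈ F_11 with f(x, y) ≡ 0 and those with g(x, y) ≡ 0 (mod 11); the common zeros in that column are the intersection.
  x = 0: f ≡ 0 at y ∈ {3}; g ≡ 0 at y ∈ {5}; common: ∅.
  x = 1: f ≡ 0 at y ∈ {2}; g ≡ 0 at y ∈ {5}; common: ∅.
  x = 2: f ≡ 0 at y ∈ {1}; g ≡ 0 at y ∈ {5}; common: ∅.
  x = 3: f ≡ 0 at y ∈ {0}; g ≡ 0 at y ∈ {5}; common: ∅.
  x = 4: f ≡ 0 at y ∈ {10}; g ≡ 0 at y ∈ {5}; common: ∅.
  x = 5: f ≡ 0 at y ∈ {9}; g ≡ 0 at y ∈ {5}; common: ∅.
  x = 6: f ≡ 0 at y ∈ {8}; g ≡ 0 at y ∈ {5}; common: ∅.
  x = 7: f ≡ 0 at y ∈ {7}; g ≡ 0 at y ∈ {5}; common: ∅.
  x = 8: f ≡ 0 at y ∈ {6}; g ≡ 0 at y ∈ {5}; common: ∅.
  x = 9: f ≡ 0 at y ∈ {5}; g ≡ 0 at y ∈ {5}; common: {5}.
  x = 10: f ≡ 0 at y ∈ {4}; g ≡ 0 at y ∈ {5}; common: ∅.
Collecting: common zeros = {(9, 5)}, so the count is 1.
Comparison with the Bézout bound: 1 ≤ 1 = deg(f)·deg(g), as expected for curves with no common component (the bound is attained).


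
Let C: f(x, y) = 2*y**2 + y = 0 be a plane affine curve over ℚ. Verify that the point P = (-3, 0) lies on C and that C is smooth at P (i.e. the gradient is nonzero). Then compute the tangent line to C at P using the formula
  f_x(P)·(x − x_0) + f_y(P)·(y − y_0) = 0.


Tangent line at P: y = 0.

Step 1: f(-3, 0) = 0, so P lies on C.
Step 2: partial derivatives
  f_x(x, y) = 0, f_y(x, y) = 4*y + 1.
  f_x(P) = 0, f_y(P) = 1 (gradient nonzero, so P is smooth).
Step 3: tangent line at P: 0·(x − -3) + 1·(y − 0) = 0.
Expanding: y = 0.


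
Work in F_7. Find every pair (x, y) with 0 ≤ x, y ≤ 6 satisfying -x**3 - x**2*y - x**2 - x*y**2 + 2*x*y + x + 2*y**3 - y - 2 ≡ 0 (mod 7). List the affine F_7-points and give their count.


Affine F_7-points: {(0, 3), (1, 3), (2, 3), (3, 0), (5, 0), (6, 5), (6, 6)}; count = 7.

For each of the 49 pairs (x, y) ∈ F_7², evaluate f(x, y) mod 7. Record the zeros.
  x = 0: [0↦5, 1↦6, 2↦5, 3↦0, 4↦3, 5↦5, 6↦4]  zeros at y ∈ {3}
  x = 1: [0↦4, 1↦5, 2↦2, 3↦0, 4↦4, 5↦5, 6↦1]  zeros at y ∈ {3}
  x = 2: [0↦2, 1↦1, 2↦1, 3↦0, 4↦3, 5↦1, 6↦6]  zeros at y ∈ {3}
  x = 3: [0↦0, 1↦2, 2↦3, 3↦1, 4↦1, 5↦1, 6↦6]  zeros at y ∈ {0}
  x = 4: [0↦6, 1↦2, 2↦2, 3↦4, 4↦6, 5↦6, 6↦2]  zeros at y ∈ ∅
  x = 5: [0↦0, 1↦2, 2↦6, 3↦3, 4↦5, 5↦3, 6↦2]  zeros at y ∈ {0}
  x = 6: [0↦4, 1↦3, 2↦2, 3↦6, 4↦6, 5↦0, 6↦0]  zeros at y ∈ {5, 6}
Collecting zeros: affine points = {(0, 3), (1, 3), (2, 3), (3, 0), (5, 0), (6, 5), (6, 6)}.
Total count |C(F_7)_aff| = 7.


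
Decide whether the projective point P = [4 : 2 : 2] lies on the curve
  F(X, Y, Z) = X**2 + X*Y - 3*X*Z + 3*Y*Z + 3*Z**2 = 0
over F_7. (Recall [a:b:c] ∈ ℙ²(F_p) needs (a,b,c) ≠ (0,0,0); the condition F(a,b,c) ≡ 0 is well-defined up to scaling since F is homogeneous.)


F(4,2,2) ≡ 3 (mod 7); P is NOT on the curve.

Evaluate F(4, 2, 2) term-by-term (mod 7).
  X**2 ↦ 1·16·1·1 = 16
  X*Y ↦ 1·4·2·1 = 8
  -3*X*Z ↦ -3·4·1·2 = -24
  3*Y*Z ↦ 3·1·2·2 = 12
  3*Z**2 ↦ 3·1·1·4 = 12
Sum: F(4, 2, 2) = (16) + (8) + (-24) + (12) + (12) = 24.
Reducing mod 7: 24 ≡ 3 (mod 7).
Since F(a, b, c) ≡ 3 ≠ 0 (mod 7), P does NOT lie on the curve.


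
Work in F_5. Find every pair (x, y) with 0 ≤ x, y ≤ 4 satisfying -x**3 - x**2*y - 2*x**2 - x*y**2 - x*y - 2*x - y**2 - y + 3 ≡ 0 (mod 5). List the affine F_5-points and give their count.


Affine F_5-points: {(2, 3), (3, 1), (3, 2), (4, 4)}; count = 4.

For each of the 25 pairs (x, y) ∈ F_5², evaluate f(x, y) mod 5. Record the zeros.
  x = 0: [0↦3, 1↦1, 2↦2, 3↦1, 4↦3]  zeros at y ∈ ∅
  x = 1: [0↦3, 1↦3, 2↦4, 3↦1, 4↦4]  zeros at y ∈ ∅
  x = 2: [0↦3, 1↦3, 2↦2, 3↦0, 4↦2]  zeros at y ∈ {3}
  x = 3: [0↦2, 1↦0, 2↦0, 3↦2, 4↦1]  zeros at y ∈ {1, 2}
  x = 4: [0↦4, 1↦3, 2↦2, 3↦1, 4↦0]  zeros at y ∈ {4}
Collecting zeros: affine points = {(2, 3), (3, 1), (3, 2), (4, 4)}.
Total count |C(F_5)_aff| = 4.


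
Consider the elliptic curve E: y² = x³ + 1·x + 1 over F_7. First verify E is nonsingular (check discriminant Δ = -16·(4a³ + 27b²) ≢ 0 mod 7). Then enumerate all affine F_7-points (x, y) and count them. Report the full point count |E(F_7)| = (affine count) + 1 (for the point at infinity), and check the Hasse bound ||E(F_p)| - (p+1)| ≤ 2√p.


Affine points = {(0, 1), (0, 6), (2, 2), (2, 5)}; affine count = 4; |E(F_7)| = 5.

Discriminant check: Δ ∝ 4a³ + 27b² = 4·1³ + 27·1² = 4·1 + 27·1 ≡ 3 (mod 7). Nonzero ⇒ E is nonsingular.
For each x ∈ F_7, compute rhs = x³ + 1·x + 1 mod 7, then count y ∈ F_7 with y² ≡ rhs.
  x = 0: rhs = 1, matching y values: 1, 6 (2 points).
  x = 1: rhs = 3, matching y values: none (0 points).
  x = 2: rhs = 4, matching y values: 2, 5 (2 points).
  x = 3: rhs = 3, matching y values: none (0 points).
  x = 4: rhs = 6, matching y values: none (0 points).
  x = 5: rhs = 5, matching y values: none (0 points).
  x = 6: rhs = 6, matching y values: none (0 points).
Total affine count: 4.
Full point count |E(F_7)| = 4 + 1 = 5.
Hasse bound: |5 − (7+1)| = |-3| = 3 ≤ 2√7 ≈ 5.2915 ✓.


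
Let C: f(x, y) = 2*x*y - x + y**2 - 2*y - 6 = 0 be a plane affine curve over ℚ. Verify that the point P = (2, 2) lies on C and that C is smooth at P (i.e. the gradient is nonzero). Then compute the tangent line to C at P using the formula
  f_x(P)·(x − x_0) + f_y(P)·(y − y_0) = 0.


Tangent line at P: 3*x + 6*y - 18 = 0.

Step 1: f(2, 2) = 0, so P lies on C.
Step 2: partial derivatives
  f_x(x, y) = 2*y - 1, f_y(x, y) = 2*x + 2*y - 2.
  f_x(P) = 3, f_y(P) = 6 (gradient nonzero, so P is smooth).
Step 3: tangent line at P: 3·(x − 2) + 6·(y − 2) = 0.
Expanding: 3*x + 6*y - 18 = 0.


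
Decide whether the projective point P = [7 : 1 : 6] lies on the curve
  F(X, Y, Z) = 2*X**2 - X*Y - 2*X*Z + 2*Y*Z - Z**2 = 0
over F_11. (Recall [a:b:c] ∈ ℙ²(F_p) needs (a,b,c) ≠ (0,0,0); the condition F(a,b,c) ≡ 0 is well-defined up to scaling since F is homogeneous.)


F(7,1,6) ≡ 5 (mod 11); P is NOT on the curve.

Evaluate F(7, 1, 6) term-by-term (mod 11).
  2*X**2 ↦ 2·49·1·1 = 98
  -X*Y ↦ -1·7·1·1 = -7
  -2*X*Z ↦ -2·7·1·6 = -84
  2*Y*Z ↦ 2·1·1·6 = 12
  -Z**2 ↦ -1·1·1·36 = -36
Sum: F(7, 1, 6) = (98) + (-7) + (-84) + (12) + (-36) = -17.
Reducing mod 11: -17 ≡ 5 (mod 11).
Since F(a, b, c) ≡ 5 ≠ 0 (mod 11), P does NOT lie on the curve.


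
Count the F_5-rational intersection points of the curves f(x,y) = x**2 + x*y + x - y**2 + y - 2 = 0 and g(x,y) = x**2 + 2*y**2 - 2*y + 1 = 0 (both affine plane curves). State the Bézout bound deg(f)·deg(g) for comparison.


Common zeros: {(3, 0)}; count = 1; Bézout bound = 4.

deg(f) = 2, deg(g) = 2, so Bézout bound = 4.
Scan x ∈ F_5. For each x, list the y ∈ F_5 with f(x, y) ≡ 0 and those with g(x, y) ≡ 0 (mod 5); the common zeros in that column are the intersection.
  x = 0: f ≡ 0 at y ∈ ∅; g ≡ 0 at y ∈ {2, 4}; common: ∅.
  x = 1: f ≡ 0 at y ∈ {0, 2}; g ≡ 0 at y ∈ ∅; common: ∅.
  x = 2: f ≡ 0 at y ∈ {4}; g ≡ 0 at y ∈ {0, 1}; common: ∅.
  x = 3: f ≡ 0 at y ∈ {0, 4}; g ≡ 0 at y ∈ {0, 1}; common: {0}.
  x = 4: f ≡ 0 at y ∈ ∅; g ≡ 0 at y ∈ ∅; common: ∅.
Collecting: common zeros = {(3, 0)}, so the count is 1.
Comparison with the Bézout bound: 1 ≤ 4 = deg(f)·deg(g), as expected for curves with no common component (the affine F_5-count falls short of the bound because intersections may lie at infinity, over extension fields, or carry multiplicity).


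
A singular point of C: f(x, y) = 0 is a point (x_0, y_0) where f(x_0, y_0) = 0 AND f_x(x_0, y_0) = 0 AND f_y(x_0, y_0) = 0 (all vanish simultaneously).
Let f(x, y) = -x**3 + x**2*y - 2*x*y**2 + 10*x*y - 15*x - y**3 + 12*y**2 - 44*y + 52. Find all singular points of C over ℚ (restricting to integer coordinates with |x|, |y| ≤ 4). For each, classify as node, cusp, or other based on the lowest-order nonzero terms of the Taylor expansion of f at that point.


Singular points: {(1, 3)}; classification: cusp.

Compute partial derivatives:
  f_x = -3*x**2 + 2*x*y - 2*y**2 + 10*y - 15.
  f_y = x**2 - 4*x*y + 10*x - 3*y**2 + 24*y - 44.
Scan x_0 ∈ {−4, ..., 4}. For each x_0, f_y(x_0, y) is a polynomial in y; find its integer roots y ∈ {−4, ..., 4}, then test f_x and f at those candidates.
  x = -4: f_y(-4, y) = -3*y**2 + 40*y - 68; vanishes at y ∈ {2}. (-4, 2): f_x = -67 ≠ 0.
  x = -3: f_y(-3, y) = -3*y**2 + 36*y - 65; no integer root y with |y| ≤ 4.
  x = -2: f_y(-2, y) = -3*y**2 + 32*y - 60; no integer root y with |y| ≤ 4.
  x = -1: f_y(-1, y) = -3*y**2 + 28*y - 53; no integer root y with |y| ≤ 4.
  x = 0: f_y(0, y) = -3*y**2 + 24*y - 44; no integer root y with |y| ≤ 4.
  x = 1: f_y(1, y) = -3*y**2 + 20*y - 33; vanishes at y ∈ {3}. (1, 3): f_x = 0, f = 0 — SINGULAR.
  x = 2: f_y(2, y) = -3*y**2 + 16*y - 20; vanishes at y ∈ {2}. (2, 2): f_x = -7 ≠ 0.
  x = 3: f_y(3, y) = -3*y**2 + 12*y - 5; no integer root y with |y| ≤ 4.
  x = 4: f_y(4, y) = -3*y**2 + 8*y + 12; no integer root y with |y| ≤ 4.
Only singular point on the grid: (1, 3).
Classify: substitute x = 1 + u, y = 3 + v and expand: f = -u**3 + u**2*v - 2*u*v**2 - v**3 + v**2.
No constant or linear terms (consistent with a singular point). Quadratic part: v**2. Cubic part: -u**3 + u**2*v - 2*u*v**2 - v**3.
The quadratic part v**2 is a perfect square, so there is a single (double) tangent line v = 0, i.e. y = 3. Restricting the cubic part to that line (v = 0) leaves -u**3 ≠ 0, so f is not divisible by v and the branch is v² ≈ u**3 to lowest order — this is a cusp.
Classification: cusp.


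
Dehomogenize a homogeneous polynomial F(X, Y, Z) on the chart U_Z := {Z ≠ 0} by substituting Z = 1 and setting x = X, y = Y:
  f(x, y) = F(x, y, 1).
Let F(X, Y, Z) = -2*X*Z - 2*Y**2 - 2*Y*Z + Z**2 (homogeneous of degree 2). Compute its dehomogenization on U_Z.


f(x, y) = -2*x - 2*y**2 - 2*y + 1

On U_Z we set Z = 1. Each monomial c·X^i·Y^j·Z^k in F becomes c·x^i·y^j·1^k = c·x^i·y^j.
Substituting Z = 1: F(X, Y, 1) = -2*x - 2*y**2 - 2*y + 1.
Note: deg(f) ≤ deg(F) = 2; strict inequality happens when F is divisible by Z (lost terms).


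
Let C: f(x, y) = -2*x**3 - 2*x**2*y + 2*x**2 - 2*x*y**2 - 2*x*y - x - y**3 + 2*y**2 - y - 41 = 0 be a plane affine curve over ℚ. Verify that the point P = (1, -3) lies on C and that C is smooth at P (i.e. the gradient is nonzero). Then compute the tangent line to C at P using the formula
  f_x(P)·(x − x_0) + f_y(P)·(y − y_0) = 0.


Tangent line at P: -3*x - 32*y - 93 = 0.

Step 1: f(1, -3) = 0, so P lies on C.
Step 2: partial derivatives
  f_x(x, y) = -6*x**2 - 4*x*y + 4*x - 2*y**2 - 2*y - 1, f_y(x, y) = -2*x**2 - 4*x*y - 2*x - 3*y**2 + 4*y - 1.
  f_x(P) = -3, f_y(P) = -32 (gradient nonzero, so P is smooth).
Step 3: tangent line at P: -3·(x − 1) + -32·(y − -3) = 0.
Expanding: -3*x - 32*y - 93 = 0.


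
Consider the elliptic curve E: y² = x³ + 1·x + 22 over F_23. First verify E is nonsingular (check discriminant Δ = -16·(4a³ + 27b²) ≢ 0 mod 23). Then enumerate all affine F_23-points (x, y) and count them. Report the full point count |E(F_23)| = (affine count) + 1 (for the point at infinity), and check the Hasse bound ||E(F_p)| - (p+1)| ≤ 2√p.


Affine points = {(1, 1), (1, 22), (2, 3), (2, 20), (3, 11), (3, 12), (7, 2), (7, 21), (8, 6), (8, 17), (9, 1), (9, 22), (13, 1), (13, 22), (15, 10), (15, 13), (19, 0), (21, 9), (21, 14)}; affine count = 19; |E(F_23)| = 20.

Discriminant check: Δ ∝ 4a³ + 27b² = 4·1³ + 27·22² = 4·1 + 27·484 ≡ 8 (mod 23). Nonzero ⇒ E is nonsingular.
For each x ∈ F_23, compute rhs = x³ + 1·x + 22 mod 23, then count y ∈ F_23 with y² ≡ rhs.
  x = 0: rhs = 22, matching y values: none (0 points).
  x = 1: rhs = 1, matching y values: 1, 22 (2 points).
  x = 2: rhs = 9, matching y values: 3, 20 (2 points).
  x = 3: rhs = 6, matching y values: 11, 12 (2 points).
  x = 4: rhs = 21, matching y values: none (0 points).
  x = 5: rhs = 14, matching y values: none (0 points).
  x = 6: rhs = 14, matching y values: none (0 points).
  x = 7: rhs = 4, matching y values: 2, 21 (2 points).
  x = 8: rhs = 13, matching y values: 6, 17 (2 points).
  x = 9: rhs = 1, matching y values: 1, 22 (2 points).
  x = 10: rhs = 20, matching y values: none (0 points).
  x = 11: rhs = 7, matching y values: none (0 points).
  x = 12: rhs = 14, matching y values: none (0 points).
  x = 13: rhs = 1, matching y values: 1, 22 (2 points).
  x = 14: rhs = 20, matching y values: none (0 points).
  x = 15: rhs = 8, matching y values: 10, 13 (2 points).
  x = 16: rhs = 17, matching y values: none (0 points).
  x = 17: rhs = 7, matching y values: none (0 points).
  x = 18: rhs = 7, matching y values: none (0 points).
  x = 19: rhs = 0, matching y values: 0 (1 points).
  x = 20: rhs = 15, matching y values: none (0 points).
  x = 21: rhs = 12, matching y values: 9, 14 (2 points).
  x = 22: rhs = 20, matching y values: none (0 points).
Total affine count: 19.
Full point count |E(F_23)| = 19 + 1 = 20.
Hasse bound: |20 − (23+1)| = |-4| = 4 ≤ 2√23 ≈ 9.5917 ✓.


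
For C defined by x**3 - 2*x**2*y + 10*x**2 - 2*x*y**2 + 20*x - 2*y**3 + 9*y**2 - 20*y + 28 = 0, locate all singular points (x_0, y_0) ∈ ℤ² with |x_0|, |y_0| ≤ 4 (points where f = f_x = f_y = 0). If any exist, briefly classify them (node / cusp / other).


Singular points: {(-2, 2)}; classification: cusp.

Compute partial derivatives:
  f_x = 3*x**2 - 4*x*y + 20*x - 2*y**2 + 20.
  f_y = -2*x**2 - 4*x*y - 6*y**2 + 18*y - 20.
Scan x_0 ∈ {−4, ..., 4}. For each x_0, f_y(x_0, y) is a polynomial in y; find its integer roots y ∈ {−4, ..., 4}, then test f_x and f at those candidates.
  x = -4: f_y(-4, y) = -6*y**2 + 34*y - 52; no integer root y with |y| ≤ 4.
  x = -3: f_y(-3, y) = -6*y**2 + 30*y - 38; no integer root y with |y| ≤ 4.
  x = -2: f_y(-2, y) = -6*y**2 + 26*y - 28; vanishes at y ∈ {2}. (-2, 2): f_x = 0, f = 0 — SINGULAR.
  x = -1: f_y(-1, y) = -6*y**2 + 22*y - 22; no integer root y with |y| ≤ 4.
  x = 0: f_y(0, y) = -6*y**2 + 18*y - 20; no integer root y with |y| ≤ 4.
  x = 1: f_y(1, y) = -6*y**2 + 14*y - 22; no integer root y with |y| ≤ 4.
  x = 2: f_y(2, y) = -6*y**2 + 10*y - 28; no integer root y with |y| ≤ 4.
  x = 3: f_y(3, y) = -6*y**2 + 6*y - 38; no integer root y with |y| ≤ 4.
  x = 4: f_y(4, y) = -6*y**2 + 2*y - 52; no integer root y with |y| ≤ 4.
Only singular point on the grid: (-2, 2).
Classify: substitute x = -2 + u, y = 2 + v and expand: f = u**3 - 2*u**2*v - 2*u*v**2 - 2*v**3 + v**2.
No constant or linear terms (consistent with a singular point). Quadratic part: v**2. Cubic part: u**3 - 2*u**2*v - 2*u*v**2 - 2*v**3.
The quadratic part v**2 is a perfect square, so there is a single (double) tangent line v = 0, i.e. y = 2. Restricting the cubic part to that line (v = 0) leaves u**3 ≠ 0, so f is not divisible by v and the branch is v² ≈ -u**3 to lowest order — this is a cusp.
Classification: cusp.


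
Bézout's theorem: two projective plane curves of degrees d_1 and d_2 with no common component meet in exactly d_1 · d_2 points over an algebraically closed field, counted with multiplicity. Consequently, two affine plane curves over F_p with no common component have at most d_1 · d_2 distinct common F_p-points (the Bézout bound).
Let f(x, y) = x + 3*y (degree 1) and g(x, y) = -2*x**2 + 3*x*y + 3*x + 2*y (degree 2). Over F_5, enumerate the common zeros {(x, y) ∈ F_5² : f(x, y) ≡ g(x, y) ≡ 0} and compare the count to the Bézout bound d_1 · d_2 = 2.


Common zeros: {(0, 0), (3, 4)}; count = 2; Bézout bound = 2.

deg(f) = 1, deg(g) = 2, so Bézout bound = 2.
Scan x ∈ F_5. For each x, list the y ∈ F_5 with f(x, y) ≡ 0 and those with g(x, y) ≡ 0 (mod 5); the common zeros in that column are the intersection.
  x = 0: f ≡ 0 at y ∈ {0}; g ≡ 0 at y ∈ {0}; common: {0}.
  x = 1: f ≡ 0 at y ∈ {3}; g ≡ 0 at y ∈ ∅; common: ∅.
  x = 2: f ≡ 0 at y ∈ {1}; g ≡ 0 at y ∈ {4}; common: ∅.
  x = 3: f ≡ 0 at y ∈ {4}; g ≡ 0 at y ∈ {4}; common: {4}.
  x = 4: f ≡ 0 at y ∈ {2}; g ≡ 0 at y ∈ {0}; common: ∅.
Collecting: common zeros = {(0, 0), (3, 4)}, so the count is 2.
Comparison with the Bézout bound: 2 ≤ 2 = deg(f)·deg(g), as expected for curves with no common component (the bound is attained).


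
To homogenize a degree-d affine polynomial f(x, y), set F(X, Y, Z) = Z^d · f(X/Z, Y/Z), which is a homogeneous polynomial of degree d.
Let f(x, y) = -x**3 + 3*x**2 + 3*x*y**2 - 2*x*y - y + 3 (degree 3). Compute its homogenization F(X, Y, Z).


F(X, Y, Z) = -X**3 + 3*X**2*Z + 3*X*Y**2 - 2*X*Y*Z - Y*Z**2 + 3*Z**3

deg(f) = 3.
Substitute x = X/Z, y = Y/Z into f, then multiply by Z^3.
  monomial -1·x^3·y^0 ↦ -1·X^3·Y^0·Z^0.
  monomial 3·x^2·y^0 ↦ 3·X^2·Y^0·Z^1.
  monomial 3·x^1·y^2 ↦ 3·X^1·Y^2·Z^0.
  monomial -2·x^1·y^1 ↦ -2·X^1·Y^1·Z^1.
  monomial -1·x^0·y^1 ↦ -1·X^0·Y^1·Z^2.
  monomial 3·x^0·y^0 ↦ 3·X^0·Y^0·Z^3.
Collecting: F(X, Y, Z) = -X**3 + 3*X**2*Z + 3*X*Y**2 - 2*X*Y*Z - Y*Z**2 + 3*Z**3.


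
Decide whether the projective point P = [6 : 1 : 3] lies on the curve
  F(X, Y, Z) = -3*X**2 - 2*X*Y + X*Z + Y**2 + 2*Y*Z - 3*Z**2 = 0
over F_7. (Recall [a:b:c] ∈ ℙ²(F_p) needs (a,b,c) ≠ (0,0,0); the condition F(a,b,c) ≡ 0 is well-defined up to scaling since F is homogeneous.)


F(6,1,3) ≡ 4 (mod 7); P is NOT on the curve.

Evaluate F(6, 1, 3) term-by-term (mod 7).
  -3*X**2 ↦ -3·36·1·1 = -108
  -2*X*Y ↦ -2·6·1·1 = -12
  X*Z ↦ 1·6·1·3 = 18
  Y**2 ↦ 1·1·1·1 = 1
  2*Y*Z ↦ 2·1·1·3 = 6
  -3*Z**2 ↦ -3·1·1·9 = -27
Sum: F(6, 1, 3) = (-108) + (-12) + (18) + (1) + (6) + (-27) = -122.
Reducing mod 7: -122 ≡ 4 (mod 7).
Since F(a, b, c) ≡ 4 ≠ 0 (mod 7), P does NOT lie on the curve.


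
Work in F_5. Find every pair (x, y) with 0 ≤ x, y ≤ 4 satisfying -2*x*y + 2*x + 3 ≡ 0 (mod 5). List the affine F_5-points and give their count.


Affine F_5-points: {(1, 0), (2, 3), (3, 4), (4, 2)}; count = 4.

For each of the 25 pairs (x, y) ∈ F_5², evaluate f(x, y) mod 5. Record the zeros.
  x = 0: [0↦3, 1↦3, 2↦3, 3↦3, 4↦3]  zeros at y ∈ ∅
  x = 1: [0↦0, 1↦3, 2↦1, 3↦4, 4↦2]  zeros at y ∈ {0}
  x = 2: [0↦2, 1↦3, 2↦4, 3↦0, 4↦1]  zeros at y ∈ {3}
  x = 3: [0↦4, 1↦3, 2↦2, 3↦1, 4↦0]  zeros at y ∈ {4}
  x = 4: [0↦1, 1↦3, 2↦0, 3↦2, 4↦4]  zeros at y ∈ {2}
Collecting zeros: affine points = {(1, 0), (2, 3), (3, 4), (4, 2)}.
Total count |C(F_5)_aff| = 4.


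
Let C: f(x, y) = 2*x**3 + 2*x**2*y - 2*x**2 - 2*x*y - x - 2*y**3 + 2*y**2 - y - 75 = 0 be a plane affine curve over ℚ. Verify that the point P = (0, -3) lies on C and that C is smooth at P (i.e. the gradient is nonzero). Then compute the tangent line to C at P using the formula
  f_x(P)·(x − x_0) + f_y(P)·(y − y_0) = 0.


Tangent line at P: 5*x - 67*y - 201 = 0.

Step 1: f(0, -3) = 0, so P lies on C.
Step 2: partial derivatives
  f_x(x, y) = 6*x**2 + 4*x*y - 4*x - 2*y - 1, f_y(x, y) = 2*x**2 - 2*x - 6*y**2 + 4*y - 1.
  f_x(P) = 5, f_y(P) = -67 (gradient nonzero, so P is smooth).
Step 3: tangent line at P: 5·(x − 0) + -67·(y − -3) = 0.
Expanding: 5*x - 67*y - 201 = 0.


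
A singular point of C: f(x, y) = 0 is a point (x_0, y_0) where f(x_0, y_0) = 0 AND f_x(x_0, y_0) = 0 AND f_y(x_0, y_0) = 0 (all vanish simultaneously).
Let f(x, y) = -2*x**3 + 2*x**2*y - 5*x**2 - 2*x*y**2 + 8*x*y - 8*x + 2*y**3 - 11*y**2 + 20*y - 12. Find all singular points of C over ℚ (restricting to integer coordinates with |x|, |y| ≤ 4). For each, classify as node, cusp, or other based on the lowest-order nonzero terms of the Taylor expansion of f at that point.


Singular points: {(0, 2)}; classification: node.

Compute partial derivatives:
  f_x = -6*x**2 + 4*x*y - 10*x - 2*y**2 + 8*y - 8.
  f_y = 2*x**2 - 4*x*y + 8*x + 6*y**2 - 22*y + 20.
Scan x_0 ∈ {−4, ..., 4}. For each x_0, f_y(x_0, y) is a polynomial in y; find its integer roots y ∈ {−4, ..., 4}, then test f_x and f at those candidates.
  x = -4: f_y(-4, y) = 6*y**2 - 6*y + 20; no integer root y with |y| ≤ 4.
  x = -3: f_y(-3, y) = 6*y**2 - 10*y + 14; no integer root y with |y| ≤ 4.
  x = -2: f_y(-2, y) = 6*y**2 - 14*y + 12; no integer root y with |y| ≤ 4.
  x = -1: f_y(-1, y) = 6*y**2 - 18*y + 14; no integer root y with |y| ≤ 4.
  x = 0: f_y(0, y) = 6*y**2 - 22*y + 20; vanishes at y ∈ {2}. (0, 2): f_x = 0, f = 0 — SINGULAR.
  x = 1: f_y(1, y) = 6*y**2 - 26*y + 30; no integer root y with |y| ≤ 4.
  x = 2: f_y(2, y) = 6*y**2 - 30*y + 44; no integer root y with |y| ≤ 4.
  x = 3: f_y(3, y) = 6*y**2 - 34*y + 62; no integer root y with |y| ≤ 4.
  x = 4: f_y(4, y) = 6*y**2 - 38*y + 84; no integer root y with |y| ≤ 4.
Only singular point on the grid: (0, 2).
Classify: substitute x = 0 + u, y = 2 + v and expand: f = -2*u**3 + 2*u**2*v - u**2 - 2*u*v**2 + 2*v**3 + v**2.
No constant or linear terms (consistent with a singular point). Quadratic part: -u**2 + v**2. Cubic part: -2*u**3 + 2*u**2*v - 2*u*v**2 + 2*v**3.
The quadratic part v**2 - u**2 = (v − u)(v + u) splits into two distinct linear factors, so there are two distinct tangent lines y − 2 = ±(x − 0) — this is a node (ordinary double point).
Classification: node.


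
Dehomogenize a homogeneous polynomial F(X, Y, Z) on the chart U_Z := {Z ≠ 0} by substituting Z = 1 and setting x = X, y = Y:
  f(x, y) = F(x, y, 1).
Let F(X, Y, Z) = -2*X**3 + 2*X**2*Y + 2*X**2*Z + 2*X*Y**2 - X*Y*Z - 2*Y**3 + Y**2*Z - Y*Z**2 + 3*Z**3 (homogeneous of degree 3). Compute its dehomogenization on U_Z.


f(x, y) = -2*x**3 + 2*x**2*y + 2*x**2 + 2*x*y**2 - x*y - 2*y**3 + y**2 - y + 3

On U_Z we set Z = 1. Each monomial c·X^i·Y^j·Z^k in F becomes c·x^i·y^j·1^k = c·x^i·y^j.
Substituting Z = 1: F(X, Y, 1) = -2*x**3 + 2*x**2*y + 2*x**2 + 2*x*y**2 - x*y - 2*y**3 + y**2 - y + 3.
Note: deg(f) ≤ deg(F) = 3; strict inequality happens when F is divisible by Z (lost terms).


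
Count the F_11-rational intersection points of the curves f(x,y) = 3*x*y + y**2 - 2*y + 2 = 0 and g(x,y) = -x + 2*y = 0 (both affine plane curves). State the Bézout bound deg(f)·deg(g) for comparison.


Common zeros: {(1, 6), (9, 10)}; count = 2; Bézout bound = 2.

deg(f) = 2, deg(g) = 1, so Bézout bound = 2.
Scan x ∈ F_11. For each x, list the y ∈ F_11 with f(x, y) ≡ 0 and those with g(x, y) ≡ 0 (mod 11); the common zeros in that column are the intersection.
  x = 0: f ≡ 0 at y ∈ ∅; g ≡ 0 at y ∈ {0}; common: ∅.
  x = 1: f ≡ 0 at y ∈ {4, 6}; g ≡ 0 at y ∈ {6}; common: {6}.
  x = 2: f ≡ 0 at y ∈ ∅; g ≡ 0 at y ∈ {1}; common: ∅.
  x = 3: f ≡ 0 at y ∈ ∅; g ≡ 0 at y ∈ {7}; common: ∅.
  x = 4: f ≡ 0 at y ∈ {5, 7}; g ≡ 0 at y ∈ {2}; common: ∅.
  x = 5: f ≡ 0 at y ∈ ∅; g ≡ 0 at y ∈ {8}; common: ∅.
  x = 6: f ≡ 0 at y ∈ ∅; g ≡ 0 at y ∈ {3}; common: ∅.
  x = 7: f ≡ 0 at y ∈ {1, 2}; g ≡ 0 at y ∈ {9}; common: ∅.
  x = 8: f ≡ 0 at y ∈ {3, 8}; g ≡ 0 at y ∈ {4}; common: ∅.
  x = 9: f ≡ 0 at y ∈ {9, 10}; g ≡ 0 at y ∈ {10}; common: {10}.
  x = 10: f ≡ 0 at y ∈ ∅; g ≡ 0 at y ∈ {5}; common: ∅.
Collecting: common zeros = {(1, 6), (9, 10)}, so the count is 2.
Comparison with the Bézout bound: 2 ≤ 2 = deg(f)·deg(g), as expected for curves with no common component (the bound is attained).


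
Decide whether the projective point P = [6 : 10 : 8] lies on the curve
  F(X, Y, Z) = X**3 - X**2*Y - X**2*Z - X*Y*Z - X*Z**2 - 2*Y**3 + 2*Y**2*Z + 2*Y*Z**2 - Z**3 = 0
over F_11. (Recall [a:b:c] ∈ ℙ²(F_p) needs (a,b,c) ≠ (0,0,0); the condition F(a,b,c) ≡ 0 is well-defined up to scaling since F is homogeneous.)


F(6,10,8) ≡ 7 (mod 11); P is NOT on the curve.

Evaluate F(6, 10, 8) term-by-term (mod 11).
  X**3 ↦ 1·216·1·1 = 216
  -X**2*Y ↦ -1·36·10·1 = -360
  -X**2*Z ↦ -1·36·1·8 = -288
  -X*Y*Z ↦ -1·6·10·8 = -480
  -X*Z**2 ↦ -1·6·1·64 = -384
  -2*Y**3 ↦ -2·1·1000·1 = -2000
  2*Y**2*Z ↦ 2·1·100·8 = 1600
  2*Y*Z**2 ↦ 2·1·10·64 = 1280
  -Z**3 ↦ -1·1·1·512 = -512
Sum: F(6, 10, 8) = (216) + (-360) + (-288) + (-480) + (-384) + (-2000) + (1600) + (1280) + (-512) = -928.
Reducing mod 11: -928 ≡ 7 (mod 11).
Since F(a, b, c) ≡ 7 ≠ 0 (mod 11), P does NOT lie on the curve.


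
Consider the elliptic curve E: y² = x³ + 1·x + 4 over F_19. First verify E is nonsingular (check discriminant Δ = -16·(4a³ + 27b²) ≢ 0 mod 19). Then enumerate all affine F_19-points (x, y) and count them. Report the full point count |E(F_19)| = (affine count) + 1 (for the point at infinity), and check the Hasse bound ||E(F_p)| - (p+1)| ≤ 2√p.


Affine points = {(0, 2), (0, 17), (1, 5), (1, 14), (5, 1), (5, 18), (6, 6), (6, 13), (8, 7), (8, 12), (9, 1), (9, 18), (10, 8), (10, 11), (11, 4), (11, 15), (14, 8), (14, 11)}; affine count = 18; |E(F_19)| = 19.

Discriminant check: Δ ∝ 4a³ + 27b² = 4·1³ + 27·4² = 4·1 + 27·16 ≡ 18 (mod 19). Nonzero ⇒ E is nonsingular.
For each x ∈ F_19, compute rhs = x³ + 1·x + 4 mod 19, then count y ∈ F_19 with y² ≡ rhs.
  x = 0: rhs = 4, matching y values: 2, 17 (2 points).
  x = 1: rhs = 6, matching y values: 5, 14 (2 points).
  x = 2: rhs = 14, matching y values: none (0 points).
  x = 3: rhs = 15, matching y values: none (0 points).
  x = 4: rhs = 15, matching y values: none (0 points).
  x = 5: rhs = 1, matching y values: 1, 18 (2 points).
  x = 6: rhs = 17, matching y values: 6, 13 (2 points).
  x = 7: rhs = 12, matching y values: none (0 points).
  x = 8: rhs = 11, matching y values: 7, 12 (2 points).
  x = 9: rhs = 1, matching y values: 1, 18 (2 points).
  x = 10: rhs = 7, matching y values: 8, 11 (2 points).
  x = 11: rhs = 16, matching y values: 4, 15 (2 points).
  x = 12: rhs = 15, matching y values: none (0 points).
  x = 13: rhs = 10, matching y values: none (0 points).
  x = 14: rhs = 7, matching y values: 8, 11 (2 points).
  x = 15: rhs = 12, matching y values: none (0 points).
  x = 16: rhs = 12, matching y values: none (0 points).
  x = 17: rhs = 13, matching y values: none (0 points).
  x = 18: rhs = 2, matching y values: none (0 points).
Total affine count: 18.
Full point count |E(F_19)| = 18 + 1 = 19.
Hasse bound: |19 − (19+1)| = |-1| = 1 ≤ 2√19 ≈ 8.7178 ✓.


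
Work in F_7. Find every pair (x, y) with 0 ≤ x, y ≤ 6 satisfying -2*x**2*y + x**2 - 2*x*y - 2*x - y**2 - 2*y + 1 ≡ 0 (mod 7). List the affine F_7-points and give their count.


Affine F_7-points: {(0, 2), (0, 3), (1, 0), (1, 1), (2, 1), (2, 6), (4, 3), (4, 4), (5, 2), (5, 6)}; count = 10.

For each of the 49 pairs (x, y) ∈ F_7², evaluate f(x, y) mod 7. Record the zeros.
  x = 0: [0↦1, 1↦5, 2↦0, 3↦0, 4↦5, 5↦1, 6↦2]  zeros at y ∈ {2, 3}
  x = 1: [0↦0, 1↦0, 2↦5, 3↦1, 4↦2, 5↦1, 6↦5]  zeros at y ∈ {0, 1}
  x = 2: [0↦1, 1↦0, 2↦4, 3↦6, 4↦6, 5↦4, 6↦0]  zeros at y ∈ {1, 6}
  x = 3: [0↦4, 1↦5, 2↦4, 3↦1, 4↦3, 5↦3, 6↦1]  zeros at y ∈ ∅
  x = 4: [0↦2, 1↦1, 2↦5, 3↦0, 4↦0, 5↦5, 6↦1]  zeros at y ∈ {3, 4}
  x = 5: [0↦2, 1↦2, 2↦0, 3↦3, 4↦4, 5↦3, 6↦0]  zeros at y ∈ {2, 6}
  x = 6: [0↦4, 1↦1, 2↦3, 3↦3, 4↦1, 5↦4, 6↦5]  zeros at y ∈ ∅
Collecting zeros: affine points = {(0, 2), (0, 3), (1, 0), (1, 1), (2, 1), (2, 6), (4, 3), (4, 4), (5, 2), (5, 6)}.
Total count |C(F_7)_aff| = 10.


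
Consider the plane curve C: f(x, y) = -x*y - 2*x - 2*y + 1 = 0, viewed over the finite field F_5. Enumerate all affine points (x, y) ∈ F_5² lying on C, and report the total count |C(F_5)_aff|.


Affine F_5-points: {(0, 3), (1, 3), (2, 3), (3, 0), (3, 1), (3, 2), (3, 3), (3, 4), (4, 3)}; count = 9.

For each of the 25 pairs (x, y) ∈ F_5², evaluate f(x, y) mod 5. Record the zeros.
  x = 0: [0↦1, 1↦4, 2↦2, 3↦0, 4↦3]  zeros at y ∈ {3}
  x = 1: [0↦4, 1↦1, 2↦3, 3↦0, 4↦2]  zeros at y ∈ {3}
  x = 2: [0↦2, 1↦3, 2↦4, 3↦0, 4↦1]  zeros at y ∈ {3}
  x = 3: [0↦0, 1↦0, 2↦0, 3↦0, 4↦0]  zeros at y ∈ {0, 1, 2, 3, 4}
  x = 4: [0↦3, 1↦2, 2↦1, 3↦0, 4↦4]  zeros at y ∈ {3}
Collecting zeros: affine points = {(0, 3), (1, 3), (2, 3), (3, 0), (3, 1), (3, 2), (3, 3), (3, 4), (4, 3)}.
Total count |C(F_5)_aff| = 9.


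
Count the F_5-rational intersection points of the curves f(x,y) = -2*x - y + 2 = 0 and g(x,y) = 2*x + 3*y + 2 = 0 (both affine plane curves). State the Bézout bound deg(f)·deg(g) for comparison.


Common zeros: {(2, 3)}; count = 1; Bézout bound = 1.

deg(f) = 1, deg(g) = 1, so Bézout bound = 1.
Scan x ∈ F_5. For each x, list the y ∈ F_5 with f(x, y) ≡ 0 and those with g(x, y) ≡ 0 (mod 5); the common zeros in that column are the intersection.
  x = 0: f ≡ 0 at y ∈ {2}; g ≡ 0 at y ∈ {1}; common: ∅.
  x = 1: f ≡ 0 at y ∈ {0}; g ≡ 0 at y ∈ {2}; common: ∅.
  x = 2: f ≡ 0 at y ∈ {3}; g ≡ 0 at y ∈ {3}; common: {3}.
  x = 3: f ≡ 0 at y ∈ {1}; g ≡ 0 at y ∈ {4}; common: ∅.
  x = 4: f ≡ 0 at y ∈ {4}; g ≡ 0 at y ∈ {0}; common: ∅.
Collecting: common zeros = {(2, 3)}, so the count is 1.
Comparison with the Bézout bound: 1 ≤ 1 = deg(f)·deg(g), as expected for curves with no common component (the bound is attained).
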